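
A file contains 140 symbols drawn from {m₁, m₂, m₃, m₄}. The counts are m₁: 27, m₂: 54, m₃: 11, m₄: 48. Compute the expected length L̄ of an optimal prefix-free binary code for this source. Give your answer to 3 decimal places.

Probabilities are the counts divided by 140.
Repeatedly combine the two least-probable nodes; the expected code length is the sum of the merged weights.
merge 11/140 + 27/140 → 19/70
merge 19/70 + 12/35 → 43/70
merge 27/70 + 43/70 → 1
L = 19/70 + 43/70 + 1 = 66/35 ≈ 1.886 bits/symbol.

1.886 bits/symbol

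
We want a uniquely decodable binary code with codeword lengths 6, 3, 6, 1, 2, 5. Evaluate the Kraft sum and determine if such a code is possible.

With common denominator 2^6 = 64: Σ 2^(−ℓᵢ) = 1/64 + 8/64 + 1/64 + 32/64 + 16/64 + 2/64 = 60/64 = 0.9375.
Kraft's inequality requires Σ ≤ 1; here Σ = 0.9375 ≤ 1, so such a prefix code exists.

0.9375; yes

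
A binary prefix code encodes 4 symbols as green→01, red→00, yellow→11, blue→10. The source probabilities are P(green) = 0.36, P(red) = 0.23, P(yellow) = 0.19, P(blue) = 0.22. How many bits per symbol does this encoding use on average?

2 bits/symbol

L̄ = Σ pᵢ·ℓᵢ = 0.36·2 + 0.23·2 + 0.19·2 + 0.22·2 = 2 bits/symbol.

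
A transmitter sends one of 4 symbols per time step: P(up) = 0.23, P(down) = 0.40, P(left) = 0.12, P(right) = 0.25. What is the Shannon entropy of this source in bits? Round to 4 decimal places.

1.8835 bits

H = −Σ pᵢ log₂ pᵢ.
−0.23·log₂(0.23) = 0.4877
−0.40·log₂(0.40) = 0.5288
−0.12·log₂(0.12) = 0.3671
−0.25·log₂(0.25) = 0.5000
Sum ≈ 1.8835 → 1.8835 bits.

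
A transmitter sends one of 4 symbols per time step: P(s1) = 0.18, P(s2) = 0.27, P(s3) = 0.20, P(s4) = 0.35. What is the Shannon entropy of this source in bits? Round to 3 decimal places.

1.950 bits

H = −Σ pᵢ log₂ pᵢ.
−0.18·log₂(0.18) = 0.4453
−0.27·log₂(0.27) = 0.5100
−0.20·log₂(0.20) = 0.4644
−0.35·log₂(0.35) = 0.5301
Sum ≈ 1.9498 → 1.950 bits.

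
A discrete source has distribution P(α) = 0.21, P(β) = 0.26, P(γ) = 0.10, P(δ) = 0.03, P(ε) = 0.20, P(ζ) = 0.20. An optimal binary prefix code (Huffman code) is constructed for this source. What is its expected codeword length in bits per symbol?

2.46 bits/symbol

Repeatedly combine the two least-probable nodes; the expected code length is the sum of the merged weights.
merge 3/100 + 1/10 → 13/100
merge 13/100 + 1/5 → 33/100
merge 1/5 + 21/100 → 41/100
merge 13/50 + 33/100 → 59/100
merge 41/100 + 59/100 → 1
L = 13/100 + 33/100 + 41/100 + 59/100 + 1 = 123/50 = 2.46 bits/symbol.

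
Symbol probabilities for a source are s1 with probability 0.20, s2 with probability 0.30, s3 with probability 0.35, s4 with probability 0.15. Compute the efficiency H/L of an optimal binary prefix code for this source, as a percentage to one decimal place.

96.3%

Entropy H = −Σ p log₂ p ≈ 1.9261 bits.
Huffman merges: 3/20+1/5→7/20; 3/10+7/20→13/20; 7/20+13/20→1. L = 2 ≈ 2.0000.
Efficiency = H/L = 1.9261/2.0000 = 96.3%.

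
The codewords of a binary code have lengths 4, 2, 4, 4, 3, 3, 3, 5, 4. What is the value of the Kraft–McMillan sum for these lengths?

With common denominator 2^5 = 32: Σ 2^(−ℓᵢ) = 2/32 + 8/32 + 2/32 + 2/32 + 4/32 + 4/32 + 4/32 + 1/32 + 2/32 = 29/32 = 0.90625.

0.90625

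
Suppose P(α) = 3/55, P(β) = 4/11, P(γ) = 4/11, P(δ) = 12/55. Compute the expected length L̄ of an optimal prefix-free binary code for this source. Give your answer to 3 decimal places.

1.909 bits/symbol

Repeatedly combine the two least-probable nodes; the expected code length is the sum of the merged weights.
merge 3/55 + 12/55 → 3/11
merge 3/11 + 4/11 → 7/11
merge 4/11 + 7/11 → 1
L = 3/11 + 7/11 + 1 = 21/11 ≈ 1.909 bits/symbol.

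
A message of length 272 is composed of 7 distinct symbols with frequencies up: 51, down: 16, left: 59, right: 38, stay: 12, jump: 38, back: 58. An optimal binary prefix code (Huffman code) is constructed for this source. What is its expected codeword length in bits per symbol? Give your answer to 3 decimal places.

Probabilities are the counts divided by 272.
Repeatedly combine the two least-probable nodes; the expected code length is the sum of the merged weights.
merge 3/68 + 1/17 → 7/68
merge 7/68 + 19/136 → 33/136
merge 19/136 + 3/16 → 89/272
merge 29/136 + 59/272 → 117/272
merge 33/136 + 89/272 → 155/272
merge 117/272 + 155/272 → 1
L = 7/68 + 33/136 + 89/272 + 117/272 + 155/272 + 1 = 727/272 ≈ 2.673 bits/symbol.

2.673 bits/symbol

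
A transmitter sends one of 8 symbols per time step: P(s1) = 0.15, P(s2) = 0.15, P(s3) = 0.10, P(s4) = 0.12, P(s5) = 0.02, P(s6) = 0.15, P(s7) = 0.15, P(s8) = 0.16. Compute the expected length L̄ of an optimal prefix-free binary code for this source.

Repeatedly combine the two least-probable nodes; the expected code length is the sum of the merged weights.
merge 1/50 + 1/10 → 3/25
merge 3/25 + 3/25 → 6/25
merge 3/20 + 3/20 → 3/10
merge 3/20 + 3/20 → 3/10
merge 4/25 + 6/25 → 2/5
merge 3/10 + 3/10 → 3/5
merge 2/5 + 3/5 → 1
L = 3/25 + 6/25 + 3/10 + 3/10 + 2/5 + 3/5 + 1 = 74/25 = 2.96 bits/symbol.

2.96 bits/symbol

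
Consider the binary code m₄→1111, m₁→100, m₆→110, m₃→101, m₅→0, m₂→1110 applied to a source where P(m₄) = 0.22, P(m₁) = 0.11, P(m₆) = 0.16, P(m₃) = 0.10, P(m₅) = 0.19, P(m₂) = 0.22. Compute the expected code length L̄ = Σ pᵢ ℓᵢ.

L̄ = Σ pᵢ·ℓᵢ = 0.22·4 + 0.11·3 + 0.16·3 + 0.10·3 + 0.19·1 + 0.22·4 = 3.06 bits/symbol.

3.06 bits/symbol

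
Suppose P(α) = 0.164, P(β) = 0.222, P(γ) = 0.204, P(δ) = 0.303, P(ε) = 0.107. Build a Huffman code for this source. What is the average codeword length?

2.271 bits/symbol

Repeatedly combine the two least-probable nodes; the expected code length is the sum of the merged weights.
merge 107/1000 + 41/250 → 271/1000
merge 51/250 + 111/500 → 213/500
merge 271/1000 + 303/1000 → 287/500
merge 213/500 + 287/500 → 1
L = 271/1000 + 213/500 + 287/500 + 1 = 2271/1000 = 2.271 bits/symbol.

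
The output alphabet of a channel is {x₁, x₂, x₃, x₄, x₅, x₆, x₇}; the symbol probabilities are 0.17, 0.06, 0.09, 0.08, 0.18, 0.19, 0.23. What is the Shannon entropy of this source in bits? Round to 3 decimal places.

2.670 bits

H = −Σ pᵢ log₂ pᵢ.
−0.17·log₂(0.17) = 0.4346
−0.06·log₂(0.06) = 0.2435
−0.09·log₂(0.09) = 0.3127
−0.08·log₂(0.08) = 0.2915
−0.18·log₂(0.18) = 0.4453
−0.19·log₂(0.19) = 0.4552
−0.23·log₂(0.23) = 0.4877
Sum ≈ 2.6705 → 2.670 bits.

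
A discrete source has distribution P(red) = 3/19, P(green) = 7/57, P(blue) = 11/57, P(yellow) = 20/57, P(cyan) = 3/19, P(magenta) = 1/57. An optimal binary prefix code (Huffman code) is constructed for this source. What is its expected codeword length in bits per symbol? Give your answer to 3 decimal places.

Repeatedly combine the two least-probable nodes; the expected code length is the sum of the merged weights.
merge 1/57 + 7/57 → 8/57
merge 8/57 + 3/19 → 17/57
merge 3/19 + 11/57 → 20/57
merge 17/57 + 20/57 → 37/57
merge 20/57 + 37/57 → 1
L = 8/57 + 17/57 + 20/57 + 37/57 + 1 = 139/57 ≈ 2.439 bits/symbol.

2.439 bits/symbol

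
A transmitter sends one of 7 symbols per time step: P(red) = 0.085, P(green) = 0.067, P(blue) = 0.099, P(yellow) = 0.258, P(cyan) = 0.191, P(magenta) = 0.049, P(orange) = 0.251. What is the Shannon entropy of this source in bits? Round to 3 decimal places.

H = −Σ pᵢ log₂ pᵢ.
−0.085·log₂(0.085) = 0.3023
−0.067·log₂(0.067) = 0.2613
−0.099·log₂(0.099) = 0.3303
−0.258·log₂(0.258) = 0.5043
−0.191·log₂(0.191) = 0.4562
−0.049·log₂(0.049) = 0.2132
−0.251·log₂(0.251) = 0.5006
Sum ≈ 2.5681 → 2.568 bits.

2.568 bits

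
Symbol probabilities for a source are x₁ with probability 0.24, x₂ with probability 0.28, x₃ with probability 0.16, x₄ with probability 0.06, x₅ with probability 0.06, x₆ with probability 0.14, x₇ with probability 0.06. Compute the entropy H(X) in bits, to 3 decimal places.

H = −Σ pᵢ log₂ pᵢ.
−0.24·log₂(0.24) = 0.4941
−0.28·log₂(0.28) = 0.5142
−0.16·log₂(0.16) = 0.4230
−0.06·log₂(0.06) = 0.2435
−0.06·log₂(0.06) = 0.2435
−0.14·log₂(0.14) = 0.3971
−0.06·log₂(0.06) = 0.2435
Sum ≈ 2.5591 → 2.559 bits.

2.559 bits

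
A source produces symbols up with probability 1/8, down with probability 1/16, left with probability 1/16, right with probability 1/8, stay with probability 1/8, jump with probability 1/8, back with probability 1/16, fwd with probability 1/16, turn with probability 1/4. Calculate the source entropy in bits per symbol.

3 bits

Each probability is a power of 1/2, so log₂(1/p) is an integer.
H = Σ p·log₂(1/p) = 1/8·3 + 1/16·4 + 1/16·4 + 1/8·3 + 1/8·3 + 1/8·3 + 1/16·4 + 1/16·4 + 1/4·2 = 3 bits.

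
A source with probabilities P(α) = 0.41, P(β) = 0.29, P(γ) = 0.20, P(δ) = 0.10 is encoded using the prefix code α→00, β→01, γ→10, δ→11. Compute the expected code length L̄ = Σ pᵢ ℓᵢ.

2 bits/symbol

L̄ = Σ pᵢ·ℓᵢ = 0.41·2 + 0.29·2 + 0.20·2 + 0.10·2 = 2 bits/symbol.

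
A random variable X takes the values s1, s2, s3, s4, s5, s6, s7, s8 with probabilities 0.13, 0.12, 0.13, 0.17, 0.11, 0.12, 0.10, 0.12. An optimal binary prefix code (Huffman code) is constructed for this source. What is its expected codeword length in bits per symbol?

3 bits/symbol

Repeatedly combine the two least-probable nodes; the expected code length is the sum of the merged weights.
merge 1/10 + 11/100 → 21/100
merge 3/25 + 3/25 → 6/25
merge 3/25 + 13/100 → 1/4
merge 13/100 + 17/100 → 3/10
merge 21/100 + 6/25 → 9/20
merge 1/4 + 3/10 → 11/20
merge 9/20 + 11/20 → 1
L = 21/100 + 6/25 + 1/4 + 3/10 + 9/20 + 11/20 + 1 = 3 bits/symbol.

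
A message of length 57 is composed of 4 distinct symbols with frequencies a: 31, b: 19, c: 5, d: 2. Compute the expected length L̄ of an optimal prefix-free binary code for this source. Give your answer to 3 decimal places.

Probabilities are the counts divided by 57.
Repeatedly combine the two least-probable nodes; the expected code length is the sum of the merged weights.
merge 2/57 + 5/57 → 7/57
merge 7/57 + 1/3 → 26/57
merge 26/57 + 31/57 → 1
L = 7/57 + 26/57 + 1 = 30/19 ≈ 1.579 bits/symbol.

1.579 bits/symbol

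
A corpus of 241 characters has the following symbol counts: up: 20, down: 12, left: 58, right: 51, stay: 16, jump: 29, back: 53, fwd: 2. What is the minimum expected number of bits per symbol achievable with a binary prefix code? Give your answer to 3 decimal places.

Probabilities are the counts divided by 241.
Repeatedly combine the two least-probable nodes; the expected code length is the sum of the merged weights.
merge 2/241 + 12/241 → 14/241
merge 14/241 + 16/241 → 30/241
merge 20/241 + 29/241 → 49/241
merge 30/241 + 49/241 → 79/241
merge 51/241 + 53/241 → 104/241
merge 58/241 + 79/241 → 137/241
merge 104/241 + 137/241 → 1
L = 14/241 + 30/241 + 49/241 + 79/241 + 104/241 + 137/241 + 1 = 654/241 ≈ 2.714 bits/symbol.

2.714 bits/symbol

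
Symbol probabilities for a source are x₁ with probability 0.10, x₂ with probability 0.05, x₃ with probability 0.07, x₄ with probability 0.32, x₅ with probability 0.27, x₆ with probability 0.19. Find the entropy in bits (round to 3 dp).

2.308 bits

H = −Σ pᵢ log₂ pᵢ.
−0.10·log₂(0.10) = 0.3322
−0.05·log₂(0.05) = 0.2161
−0.07·log₂(0.07) = 0.2686
−0.32·log₂(0.32) = 0.5260
−0.27·log₂(0.27) = 0.5100
−0.19·log₂(0.19) = 0.4552
Sum ≈ 2.3081 → 2.308 bits.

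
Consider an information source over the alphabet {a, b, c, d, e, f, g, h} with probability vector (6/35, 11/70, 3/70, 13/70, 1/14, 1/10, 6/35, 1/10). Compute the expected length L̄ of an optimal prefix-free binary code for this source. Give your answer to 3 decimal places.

Repeatedly combine the two least-probable nodes; the expected code length is the sum of the merged weights.
merge 3/70 + 1/14 → 4/35
merge 1/10 + 1/10 → 1/5
merge 4/35 + 11/70 → 19/70
merge 6/35 + 6/35 → 12/35
merge 13/70 + 1/5 → 27/70
merge 19/70 + 12/35 → 43/70
merge 27/70 + 43/70 → 1
L = 4/35 + 1/5 + 19/70 + 12/35 + 27/70 + 43/70 + 1 = 41/14 ≈ 2.929 bits/symbol.

2.929 bits/symbol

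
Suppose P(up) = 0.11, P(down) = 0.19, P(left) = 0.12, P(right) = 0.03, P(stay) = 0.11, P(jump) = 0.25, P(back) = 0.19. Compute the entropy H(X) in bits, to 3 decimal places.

2.630 bits

H = −Σ pᵢ log₂ pᵢ.
−0.11·log₂(0.11) = 0.3503
−0.19·log₂(0.19) = 0.4552
−0.12·log₂(0.12) = 0.3671
−0.03·log₂(0.03) = 0.1518
−0.11·log₂(0.11) = 0.3503
−0.25·log₂(0.25) = 0.5000
−0.19·log₂(0.19) = 0.4552
Sum ≈ 2.6299 → 2.630 bits.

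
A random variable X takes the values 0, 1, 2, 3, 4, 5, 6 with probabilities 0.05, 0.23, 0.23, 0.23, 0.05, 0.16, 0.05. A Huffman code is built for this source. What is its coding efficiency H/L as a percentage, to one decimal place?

99.0%

Entropy H = −Σ p log₂ p ≈ 2.5343 bits.
Huffman merges: 1/20+1/20→1/10; 1/20+1/10→3/20; 3/20+4/25→31/100; 23/100+23/100→23/50; 23/100+31/100→27/50; 23/50+27/50→1. L = 64/25 ≈ 2.5600.
Efficiency = H/L = 2.5343/2.5600 = 99.0%.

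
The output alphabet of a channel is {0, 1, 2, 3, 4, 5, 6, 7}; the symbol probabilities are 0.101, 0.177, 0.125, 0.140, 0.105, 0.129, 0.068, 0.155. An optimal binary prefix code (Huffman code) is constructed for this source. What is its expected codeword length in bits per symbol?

2.992 bits/symbol

Repeatedly combine the two least-probable nodes; the expected code length is the sum of the merged weights.
merge 17/250 + 101/1000 → 169/1000
merge 21/200 + 1/8 → 23/100
merge 129/1000 + 7/50 → 269/1000
merge 31/200 + 169/1000 → 81/250
merge 177/1000 + 23/100 → 407/1000
merge 269/1000 + 81/250 → 593/1000
merge 407/1000 + 593/1000 → 1
L = 169/1000 + 23/100 + 269/1000 + 81/250 + 407/1000 + 593/1000 + 1 = 374/125 = 2.992 bits/symbol.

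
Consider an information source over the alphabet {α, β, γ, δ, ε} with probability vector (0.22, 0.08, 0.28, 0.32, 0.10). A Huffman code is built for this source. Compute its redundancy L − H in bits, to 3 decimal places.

Entropy H = −Σ p log₂ p ≈ 2.1445 bits.
Huffman merges: 2/25+1/10→9/50; 9/50+11/50→2/5; 7/25+8/25→3/5; 2/5+3/5→1. L = 109/50 ≈ 2.1800.
L − H = 2.1800 − 2.1445 = 0.035 bits.

0.035 bits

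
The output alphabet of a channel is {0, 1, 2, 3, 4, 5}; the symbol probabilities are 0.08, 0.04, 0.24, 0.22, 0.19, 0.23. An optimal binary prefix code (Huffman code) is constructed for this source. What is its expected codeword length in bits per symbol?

2.43 bits/symbol

Repeatedly combine the two least-probable nodes; the expected code length is the sum of the merged weights.
merge 1/25 + 2/25 → 3/25
merge 3/25 + 19/100 → 31/100
merge 11/50 + 23/100 → 9/20
merge 6/25 + 31/100 → 11/20
merge 9/20 + 11/20 → 1
L = 3/25 + 31/100 + 9/20 + 11/20 + 1 = 243/100 = 2.43 bits/symbol.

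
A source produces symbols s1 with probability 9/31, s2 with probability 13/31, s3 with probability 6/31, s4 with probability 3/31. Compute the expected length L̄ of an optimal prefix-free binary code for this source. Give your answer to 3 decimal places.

1.871 bits/symbol

Repeatedly combine the two least-probable nodes; the expected code length is the sum of the merged weights.
merge 3/31 + 6/31 → 9/31
merge 9/31 + 9/31 → 18/31
merge 13/31 + 18/31 → 1
L = 9/31 + 18/31 + 1 = 58/31 ≈ 1.871 bits/symbol.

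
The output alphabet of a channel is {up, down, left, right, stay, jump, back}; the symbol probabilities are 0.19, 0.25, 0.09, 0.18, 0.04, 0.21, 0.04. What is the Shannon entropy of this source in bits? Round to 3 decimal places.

H = −Σ pᵢ log₂ pᵢ.
−0.19·log₂(0.19) = 0.4552
−0.25·log₂(0.25) = 0.5000
−0.09·log₂(0.09) = 0.3127
−0.18·log₂(0.18) = 0.4453
−0.04·log₂(0.04) = 0.1858
−0.21·log₂(0.21) = 0.4728
−0.04·log₂(0.04) = 0.1858
Sum ≈ 2.5575 → 2.558 bits.

2.558 bits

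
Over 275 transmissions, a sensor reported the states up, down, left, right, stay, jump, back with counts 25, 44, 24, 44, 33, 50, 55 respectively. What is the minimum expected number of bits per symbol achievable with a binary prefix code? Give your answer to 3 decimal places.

Probabilities are the counts divided by 275.
Repeatedly combine the two least-probable nodes; the expected code length is the sum of the merged weights.
merge 24/275 + 1/11 → 49/275
merge 3/25 + 4/25 → 7/25
merge 4/25 + 49/275 → 93/275
merge 2/11 + 1/5 → 21/55
merge 7/25 + 93/275 → 34/55
merge 21/55 + 34/55 → 1
L = 49/275 + 7/25 + 93/275 + 21/55 + 34/55 + 1 = 769/275 ≈ 2.796 bits/symbol.

2.796 bits/symbol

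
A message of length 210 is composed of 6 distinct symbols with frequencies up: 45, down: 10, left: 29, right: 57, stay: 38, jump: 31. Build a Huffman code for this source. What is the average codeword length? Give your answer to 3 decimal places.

Probabilities are the counts divided by 210.
Repeatedly combine the two least-probable nodes; the expected code length is the sum of the merged weights.
merge 1/21 + 29/210 → 13/70
merge 31/210 + 19/105 → 23/70
merge 13/70 + 3/14 → 2/5
merge 19/70 + 23/70 → 3/5
merge 2/5 + 3/5 → 1
L = 13/70 + 23/70 + 2/5 + 3/5 + 1 = 88/35 ≈ 2.514 bits/symbol.

2.514 bits/symbol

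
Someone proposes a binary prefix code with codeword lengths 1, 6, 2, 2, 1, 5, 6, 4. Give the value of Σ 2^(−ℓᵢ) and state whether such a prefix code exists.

With common denominator 2^6 = 64: Σ 2^(−ℓᵢ) = 32/64 + 1/64 + 16/64 + 16/64 + 32/64 + 2/64 + 1/64 + 4/64 = 104/64 = 1.625.
Kraft's inequality requires Σ ≤ 1; here Σ = 1.625 > 1, so no such prefix code exists.

1.625; no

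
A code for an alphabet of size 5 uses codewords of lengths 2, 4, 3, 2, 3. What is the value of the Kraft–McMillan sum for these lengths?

0.8125

With common denominator 2^4 = 16: Σ 2^(−ℓᵢ) = 4/16 + 1/16 + 2/16 + 4/16 + 2/16 = 13/16 = 0.8125.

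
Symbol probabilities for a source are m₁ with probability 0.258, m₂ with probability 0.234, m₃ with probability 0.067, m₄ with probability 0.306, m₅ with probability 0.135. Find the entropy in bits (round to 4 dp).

H = −Σ pᵢ log₂ pᵢ.
−0.258·log₂(0.258) = 0.5043
−0.234·log₂(0.234) = 0.4903
−0.067·log₂(0.067) = 0.2613
−0.306·log₂(0.306) = 0.5228
−0.135·log₂(0.135) = 0.3900
Sum ≈ 2.1687 → 2.1687 bits.

2.1687 bits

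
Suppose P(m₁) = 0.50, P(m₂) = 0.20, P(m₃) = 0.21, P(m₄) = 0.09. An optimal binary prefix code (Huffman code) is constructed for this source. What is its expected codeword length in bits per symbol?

Repeatedly combine the two least-probable nodes; the expected code length is the sum of the merged weights.
merge 9/100 + 1/5 → 29/100
merge 21/100 + 29/100 → 1/2
merge 1/2 + 1/2 → 1
L = 29/100 + 1/2 + 1 = 179/100 = 1.79 bits/symbol.

1.79 bits/symbol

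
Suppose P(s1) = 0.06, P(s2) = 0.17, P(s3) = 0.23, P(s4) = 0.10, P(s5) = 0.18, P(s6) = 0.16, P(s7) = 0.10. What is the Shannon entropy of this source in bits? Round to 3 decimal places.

2.698 bits

H = −Σ pᵢ log₂ pᵢ.
−0.06·log₂(0.06) = 0.2435
−0.17·log₂(0.17) = 0.4346
−0.23·log₂(0.23) = 0.4877
−0.10·log₂(0.10) = 0.3322
−0.18·log₂(0.18) = 0.4453
−0.16·log₂(0.16) = 0.4230
−0.10·log₂(0.10) = 0.3322
Sum ≈ 2.6985 → 2.698 bits.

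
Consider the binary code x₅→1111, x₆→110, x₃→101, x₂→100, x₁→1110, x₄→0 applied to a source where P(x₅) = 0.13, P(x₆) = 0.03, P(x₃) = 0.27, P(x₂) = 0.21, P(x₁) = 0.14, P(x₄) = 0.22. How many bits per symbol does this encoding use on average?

2.83 bits/symbol

L̄ = Σ pᵢ·ℓᵢ = 0.13·4 + 0.03·3 + 0.27·3 + 0.21·3 + 0.14·4 + 0.22·1 = 2.83 bits/symbol.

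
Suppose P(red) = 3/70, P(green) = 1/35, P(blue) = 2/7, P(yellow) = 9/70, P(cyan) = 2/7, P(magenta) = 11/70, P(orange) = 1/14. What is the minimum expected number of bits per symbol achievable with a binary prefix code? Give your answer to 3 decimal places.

2.486 bits/symbol

Repeatedly combine the two least-probable nodes; the expected code length is the sum of the merged weights.
merge 1/35 + 3/70 → 1/14
merge 1/14 + 1/14 → 1/7
merge 9/70 + 1/7 → 19/70
merge 11/70 + 19/70 → 3/7
merge 2/7 + 2/7 → 4/7
merge 3/7 + 4/7 → 1
L = 1/14 + 1/7 + 19/70 + 3/7 + 4/7 + 1 = 87/35 ≈ 2.486 bits/symbol.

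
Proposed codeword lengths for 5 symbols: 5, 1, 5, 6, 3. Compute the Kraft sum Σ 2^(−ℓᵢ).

0.703125

With common denominator 2^6 = 64: Σ 2^(−ℓᵢ) = 2/64 + 32/64 + 2/64 + 1/64 + 8/64 = 45/64 = 0.703125.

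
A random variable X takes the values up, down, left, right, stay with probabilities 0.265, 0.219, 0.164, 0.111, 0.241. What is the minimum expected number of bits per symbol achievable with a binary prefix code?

2.275 bits/symbol

Repeatedly combine the two least-probable nodes; the expected code length is the sum of the merged weights.
merge 111/1000 + 41/250 → 11/40
merge 219/1000 + 241/1000 → 23/50
merge 53/200 + 11/40 → 27/50
merge 23/50 + 27/50 → 1
L = 11/40 + 23/50 + 27/50 + 1 = 91/40 = 2.275 bits/symbol.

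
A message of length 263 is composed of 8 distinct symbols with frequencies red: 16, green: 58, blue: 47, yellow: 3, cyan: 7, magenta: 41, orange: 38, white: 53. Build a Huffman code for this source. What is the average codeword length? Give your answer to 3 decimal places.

Probabilities are the counts divided by 263.
Repeatedly combine the two least-probable nodes; the expected code length is the sum of the merged weights.
merge 3/263 + 7/263 → 10/263
merge 10/263 + 16/263 → 26/263
merge 26/263 + 38/263 → 64/263
merge 41/263 + 47/263 → 88/263
merge 53/263 + 58/263 → 111/263
merge 64/263 + 88/263 → 152/263
merge 111/263 + 152/263 → 1
L = 10/263 + 26/263 + 64/263 + 88/263 + 111/263 + 152/263 + 1 = 714/263 ≈ 2.715 bits/symbol.

2.715 bits/symbol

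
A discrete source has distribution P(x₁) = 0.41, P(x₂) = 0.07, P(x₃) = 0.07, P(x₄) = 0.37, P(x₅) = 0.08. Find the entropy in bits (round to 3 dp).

H = −Σ pᵢ log₂ pᵢ.
−0.41·log₂(0.41) = 0.5274
−0.07·log₂(0.07) = 0.2686
−0.07·log₂(0.07) = 0.2686
−0.37·log₂(0.37) = 0.5307
−0.08·log₂(0.08) = 0.2915
Sum ≈ 1.8867 → 1.887 bits.

1.887 bits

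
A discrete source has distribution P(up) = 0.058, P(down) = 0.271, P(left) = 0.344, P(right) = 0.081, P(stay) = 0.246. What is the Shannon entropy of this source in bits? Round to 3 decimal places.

2.070 bits

H = −Σ pᵢ log₂ pᵢ.
−0.058·log₂(0.058) = 0.2383
−0.271·log₂(0.271) = 0.5105
−0.344·log₂(0.344) = 0.5296
−0.081·log₂(0.081) = 0.2937
−0.246·log₂(0.246) = 0.4977
Sum ≈ 2.0697 → 2.070 bits.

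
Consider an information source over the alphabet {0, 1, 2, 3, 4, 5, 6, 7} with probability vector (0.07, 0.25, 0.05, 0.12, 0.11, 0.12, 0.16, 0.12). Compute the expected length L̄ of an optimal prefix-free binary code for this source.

2.87 bits/symbol

Repeatedly combine the two least-probable nodes; the expected code length is the sum of the merged weights.
merge 1/20 + 7/100 → 3/25
merge 11/100 + 3/25 → 23/100
merge 3/25 + 3/25 → 6/25
merge 3/25 + 4/25 → 7/25
merge 23/100 + 6/25 → 47/100
merge 1/4 + 7/25 → 53/100
merge 47/100 + 53/100 → 1
L = 3/25 + 23/100 + 6/25 + 7/25 + 47/100 + 53/100 + 1 = 287/100 = 2.87 bits/symbol.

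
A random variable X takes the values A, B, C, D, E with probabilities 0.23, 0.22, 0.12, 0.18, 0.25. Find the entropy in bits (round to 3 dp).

H = −Σ pᵢ log₂ pᵢ.
−0.23·log₂(0.23) = 0.4877
−0.22·log₂(0.22) = 0.4806
−0.12·log₂(0.12) = 0.3671
−0.18·log₂(0.18) = 0.4453
−0.25·log₂(0.25) = 0.5000
Sum ≈ 2.2806 → 2.281 bits.

2.281 bits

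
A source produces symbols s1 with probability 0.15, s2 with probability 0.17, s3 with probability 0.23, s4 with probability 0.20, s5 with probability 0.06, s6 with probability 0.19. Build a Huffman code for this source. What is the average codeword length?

2.57 bits/symbol

Repeatedly combine the two least-probable nodes; the expected code length is the sum of the merged weights.
merge 3/50 + 3/20 → 21/100
merge 17/100 + 19/100 → 9/25
merge 1/5 + 21/100 → 41/100
merge 23/100 + 9/25 → 59/100
merge 41/100 + 59/100 → 1
L = 21/100 + 9/25 + 41/100 + 59/100 + 1 = 257/100 = 2.57 bits/symbol.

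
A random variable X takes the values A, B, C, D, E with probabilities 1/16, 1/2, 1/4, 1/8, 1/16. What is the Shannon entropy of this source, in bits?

Each probability is a power of 1/2, so log₂(1/p) is an integer.
H = Σ p·log₂(1/p) = 1/16·4 + 1/2·1 + 1/4·2 + 1/8·3 + 1/16·4 = 1.875 bits.

1.875 bits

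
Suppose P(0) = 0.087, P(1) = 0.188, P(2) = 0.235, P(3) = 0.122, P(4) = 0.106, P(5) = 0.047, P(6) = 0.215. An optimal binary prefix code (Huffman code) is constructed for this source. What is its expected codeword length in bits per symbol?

2.684 bits/symbol

Repeatedly combine the two least-probable nodes; the expected code length is the sum of the merged weights.
merge 47/1000 + 87/1000 → 67/500
merge 53/500 + 61/500 → 57/250
merge 67/500 + 47/250 → 161/500
merge 43/200 + 57/250 → 443/1000
merge 47/200 + 161/500 → 557/1000
merge 443/1000 + 557/1000 → 1
L = 67/500 + 57/250 + 161/500 + 443/1000 + 557/1000 + 1 = 671/250 = 2.684 bits/symbol.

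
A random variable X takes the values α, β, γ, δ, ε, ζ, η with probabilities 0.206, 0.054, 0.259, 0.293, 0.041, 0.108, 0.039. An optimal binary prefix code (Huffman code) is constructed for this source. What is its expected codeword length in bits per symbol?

2.456 bits/symbol

Repeatedly combine the two least-probable nodes; the expected code length is the sum of the merged weights.
merge 39/1000 + 41/1000 → 2/25
merge 27/500 + 2/25 → 67/500
merge 27/250 + 67/500 → 121/500
merge 103/500 + 121/500 → 56/125
merge 259/1000 + 293/1000 → 69/125
merge 56/125 + 69/125 → 1
L = 2/25 + 67/500 + 121/500 + 56/125 + 69/125 + 1 = 307/125 = 2.456 bits/symbol.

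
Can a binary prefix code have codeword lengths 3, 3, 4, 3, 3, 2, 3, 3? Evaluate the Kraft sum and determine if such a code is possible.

With common denominator 2^4 = 16: Σ 2^(−ℓᵢ) = 2/16 + 2/16 + 1/16 + 2/16 + 2/16 + 4/16 + 2/16 + 2/16 = 17/16 = 1.0625.
Kraft's inequality requires Σ ≤ 1; here Σ = 1.0625 > 1, so no such prefix code exists.

1.0625; no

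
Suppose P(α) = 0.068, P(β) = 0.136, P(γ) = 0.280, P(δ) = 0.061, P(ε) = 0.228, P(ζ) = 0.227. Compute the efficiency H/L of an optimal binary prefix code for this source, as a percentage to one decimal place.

Entropy H = −Σ p log₂ p ≈ 2.3874 bits.
Huffman merges: 61/1000+17/250→129/1000; 129/1000+17/125→53/200; 227/1000+57/250→91/200; 53/200+7/25→109/200; 91/200+109/200→1. L = 1197/500 ≈ 2.3940.
Efficiency = H/L = 2.3874/2.3940 = 99.7%.

99.7%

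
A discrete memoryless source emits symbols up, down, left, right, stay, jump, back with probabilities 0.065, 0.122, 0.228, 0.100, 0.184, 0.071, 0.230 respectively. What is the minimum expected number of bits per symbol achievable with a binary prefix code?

2.678 bits/symbol

Repeatedly combine the two least-probable nodes; the expected code length is the sum of the merged weights.
merge 13/200 + 71/1000 → 17/125
merge 1/10 + 61/500 → 111/500
merge 17/125 + 23/125 → 8/25
merge 111/500 + 57/250 → 9/20
merge 23/100 + 8/25 → 11/20
merge 9/20 + 11/20 → 1
L = 17/125 + 111/500 + 8/25 + 9/20 + 11/20 + 1 = 1339/500 = 2.678 bits/symbol.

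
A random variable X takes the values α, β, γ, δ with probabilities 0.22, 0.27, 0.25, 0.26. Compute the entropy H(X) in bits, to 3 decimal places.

H = −Σ pᵢ log₂ pᵢ.
−0.22·log₂(0.22) = 0.4806
−0.27·log₂(0.27) = 0.5100
−0.25·log₂(0.25) = 0.5000
−0.26·log₂(0.26) = 0.5053
Sum ≈ 1.9959 → 1.996 bits.

1.996 bits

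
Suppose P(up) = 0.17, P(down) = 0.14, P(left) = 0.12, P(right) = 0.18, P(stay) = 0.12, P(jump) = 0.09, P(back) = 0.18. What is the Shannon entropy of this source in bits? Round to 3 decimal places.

H = −Σ pᵢ log₂ pᵢ.
−0.17·log₂(0.17) = 0.4346
−0.14·log₂(0.14) = 0.3971
−0.12·log₂(0.12) = 0.3671
−0.18·log₂(0.18) = 0.4453
−0.12·log₂(0.12) = 0.3671
−0.09·log₂(0.09) = 0.3127
−0.18·log₂(0.18) = 0.4453
Sum ≈ 2.7691 → 2.769 bits.

2.769 bits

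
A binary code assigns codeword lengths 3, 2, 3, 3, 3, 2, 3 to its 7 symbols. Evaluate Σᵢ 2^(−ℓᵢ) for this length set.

1.125

With common denominator 2^3 = 8: Σ 2^(−ℓᵢ) = 1/8 + 2/8 + 1/8 + 1/8 + 1/8 + 2/8 + 1/8 = 9/8 = 1.125.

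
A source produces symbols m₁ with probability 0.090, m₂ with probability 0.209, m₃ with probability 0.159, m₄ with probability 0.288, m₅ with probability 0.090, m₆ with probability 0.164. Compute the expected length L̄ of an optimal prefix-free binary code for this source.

2.503 bits/symbol

Repeatedly combine the two least-probable nodes; the expected code length is the sum of the merged weights.
merge 9/100 + 9/100 → 9/50
merge 159/1000 + 41/250 → 323/1000
merge 9/50 + 209/1000 → 389/1000
merge 36/125 + 323/1000 → 611/1000
merge 389/1000 + 611/1000 → 1
L = 9/50 + 323/1000 + 389/1000 + 611/1000 + 1 = 2503/1000 = 2.503 bits/symbol.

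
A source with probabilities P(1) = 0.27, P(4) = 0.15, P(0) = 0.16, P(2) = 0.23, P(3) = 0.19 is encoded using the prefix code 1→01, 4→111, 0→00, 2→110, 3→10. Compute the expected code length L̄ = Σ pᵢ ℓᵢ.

L̄ = Σ pᵢ·ℓᵢ = 0.27·2 + 0.15·3 + 0.16·2 + 0.23·3 + 0.19·2 = 2.38 bits/symbol.

2.38 bits/symbol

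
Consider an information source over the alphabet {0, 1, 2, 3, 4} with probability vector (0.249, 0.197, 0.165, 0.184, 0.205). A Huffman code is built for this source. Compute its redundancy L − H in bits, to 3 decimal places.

Entropy H = −Σ p log₂ p ≈ 2.3081 bits.
Huffman merges: 33/200+23/125→349/1000; 197/1000+41/200→201/500; 249/1000+349/1000→299/500; 201/500+299/500→1. L = 2349/1000 ≈ 2.3490.
L − H = 2.3490 − 2.3081 = 0.041 bits.

0.041 bits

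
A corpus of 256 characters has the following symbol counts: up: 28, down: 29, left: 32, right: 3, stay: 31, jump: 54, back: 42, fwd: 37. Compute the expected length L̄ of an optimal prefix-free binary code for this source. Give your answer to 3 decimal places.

2.910 bits/symbol

Probabilities are the counts divided by 256.
Repeatedly combine the two least-probable nodes; the expected code length is the sum of the merged weights.
merge 3/256 + 7/64 → 31/256
merge 29/256 + 31/256 → 15/64
merge 31/256 + 1/8 → 63/256
merge 37/256 + 21/128 → 79/256
merge 27/128 + 15/64 → 57/128
merge 63/256 + 79/256 → 71/128
merge 57/128 + 71/128 → 1
L = 31/256 + 15/64 + 63/256 + 79/256 + 57/128 + 71/128 + 1 = 745/256 ≈ 2.910 bits/symbol.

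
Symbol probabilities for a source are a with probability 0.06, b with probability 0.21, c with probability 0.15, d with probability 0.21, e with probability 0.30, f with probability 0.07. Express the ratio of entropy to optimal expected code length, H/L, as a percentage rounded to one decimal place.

Entropy H = −Σ p log₂ p ≈ 2.3894 bits.
Huffman merges: 3/50+7/100→13/100; 13/100+3/20→7/25; 21/100+21/100→21/50; 7/25+3/10→29/50; 21/50+29/50→1. L = 241/100 ≈ 2.4100.
Efficiency = H/L = 2.3894/2.4100 = 99.1%.

99.1%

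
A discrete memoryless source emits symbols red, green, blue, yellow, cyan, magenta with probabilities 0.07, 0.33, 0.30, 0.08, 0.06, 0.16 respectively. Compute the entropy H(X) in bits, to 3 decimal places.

H = −Σ pᵢ log₂ pᵢ.
−0.07·log₂(0.07) = 0.2686
−0.33·log₂(0.33) = 0.5278
−0.30·log₂(0.30) = 0.5211
−0.08·log₂(0.08) = 0.2915
−0.06·log₂(0.06) = 0.2435
−0.16·log₂(0.16) = 0.4230
Sum ≈ 2.2755 → 2.276 bits.

2.276 bits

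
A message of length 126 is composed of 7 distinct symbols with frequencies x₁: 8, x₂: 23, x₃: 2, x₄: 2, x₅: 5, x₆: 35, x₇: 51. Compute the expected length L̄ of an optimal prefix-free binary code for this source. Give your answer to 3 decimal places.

Probabilities are the counts divided by 126.
Repeatedly combine the two least-probable nodes; the expected code length is the sum of the merged weights.
merge 1/63 + 1/63 → 2/63
merge 2/63 + 5/126 → 1/14
merge 4/63 + 1/14 → 17/126
merge 17/126 + 23/126 → 20/63
merge 5/18 + 20/63 → 25/42
merge 17/42 + 25/42 → 1
L = 2/63 + 1/14 + 17/126 + 20/63 + 25/42 + 1 = 271/126 ≈ 2.151 bits/symbol.

2.151 bits/symbol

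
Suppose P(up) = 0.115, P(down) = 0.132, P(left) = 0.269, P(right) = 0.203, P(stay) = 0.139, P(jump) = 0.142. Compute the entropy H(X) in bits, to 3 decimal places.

2.517 bits

H = −Σ pᵢ log₂ pᵢ.
−0.115·log₂(0.115) = 0.3588
−0.132·log₂(0.132) = 0.3856
−0.269·log₂(0.269) = 0.5096
−0.203·log₂(0.203) = 0.4670
−0.139·log₂(0.139) = 0.3957
−0.142·log₂(0.142) = 0.3999
Sum ≈ 2.5166 → 2.517 bits.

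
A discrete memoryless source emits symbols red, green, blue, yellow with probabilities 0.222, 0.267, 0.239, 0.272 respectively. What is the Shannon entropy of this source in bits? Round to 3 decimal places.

H = −Σ pᵢ log₂ pᵢ.
−0.222·log₂(0.222) = 0.4820
−0.267·log₂(0.267) = 0.5087
−0.239·log₂(0.239) = 0.4935
−0.272·log₂(0.272) = 0.5109
Sum ≈ 1.9951 → 1.995 bits.

1.995 bits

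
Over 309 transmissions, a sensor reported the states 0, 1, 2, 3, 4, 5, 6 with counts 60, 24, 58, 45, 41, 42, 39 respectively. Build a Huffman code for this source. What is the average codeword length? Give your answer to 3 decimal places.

2.806 bits/symbol

Probabilities are the counts divided by 309.
Repeatedly combine the two least-probable nodes; the expected code length is the sum of the merged weights.
merge 8/103 + 13/103 → 21/103
merge 41/309 + 14/103 → 83/309
merge 15/103 + 58/309 → 1/3
merge 20/103 + 21/103 → 41/103
merge 83/309 + 1/3 → 62/103
merge 41/103 + 62/103 → 1
L = 21/103 + 83/309 + 1/3 + 41/103 + 62/103 + 1 = 289/103 ≈ 2.806 bits/symbol.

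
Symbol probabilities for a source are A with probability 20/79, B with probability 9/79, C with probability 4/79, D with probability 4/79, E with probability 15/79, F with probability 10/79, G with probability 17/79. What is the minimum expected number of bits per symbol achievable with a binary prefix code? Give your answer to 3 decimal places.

Repeatedly combine the two least-probable nodes; the expected code length is the sum of the merged weights.
merge 4/79 + 4/79 → 8/79
merge 8/79 + 9/79 → 17/79
merge 10/79 + 15/79 → 25/79
merge 17/79 + 17/79 → 34/79
merge 20/79 + 25/79 → 45/79
merge 34/79 + 45/79 → 1
L = 8/79 + 17/79 + 25/79 + 34/79 + 45/79 + 1 = 208/79 ≈ 2.633 bits/symbol.

2.633 bits/symbol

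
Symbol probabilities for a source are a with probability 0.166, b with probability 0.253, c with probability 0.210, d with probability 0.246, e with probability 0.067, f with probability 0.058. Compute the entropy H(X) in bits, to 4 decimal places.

H = −Σ pᵢ log₂ pᵢ.
−0.166·log₂(0.166) = 0.4301
−0.253·log₂(0.253) = 0.5016
−0.210·log₂(0.210) = 0.4728
−0.246·log₂(0.246) = 0.4977
−0.067·log₂(0.067) = 0.2613
−0.058·log₂(0.058) = 0.2383
Sum ≈ 2.4018 → 2.4018 bits.

2.4018 bits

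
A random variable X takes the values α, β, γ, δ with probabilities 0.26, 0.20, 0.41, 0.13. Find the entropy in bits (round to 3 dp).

1.880 bits

H = −Σ pᵢ log₂ pᵢ.
−0.26·log₂(0.26) = 0.5053
−0.20·log₂(0.20) = 0.4644
−0.41·log₂(0.41) = 0.5274
−0.13·log₂(0.13) = 0.3826
Sum ≈ 1.8797 → 1.880 bits.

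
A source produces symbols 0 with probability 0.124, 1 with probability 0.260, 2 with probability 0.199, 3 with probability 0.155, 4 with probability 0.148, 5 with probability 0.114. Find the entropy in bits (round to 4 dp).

H = −Σ pᵢ log₂ pᵢ.
−0.124·log₂(0.124) = 0.3734
−0.260·log₂(0.260) = 0.5053
−0.199·log₂(0.199) = 0.4635
−0.155·log₂(0.155) = 0.4169
−0.148·log₂(0.148) = 0.4079
−0.114·log₂(0.114) = 0.3571
Sum ≈ 2.5242 → 2.5242 bits.

2.5242 bits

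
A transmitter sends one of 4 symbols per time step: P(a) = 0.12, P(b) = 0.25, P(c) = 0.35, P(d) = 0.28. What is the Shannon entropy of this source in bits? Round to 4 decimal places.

H = −Σ pᵢ log₂ pᵢ.
−0.12·log₂(0.12) = 0.3671
−0.25·log₂(0.25) = 0.5000
−0.35·log₂(0.35) = 0.5301
−0.28·log₂(0.28) = 0.5142
Sum ≈ 1.9114 → 1.9114 bits.

1.9114 bits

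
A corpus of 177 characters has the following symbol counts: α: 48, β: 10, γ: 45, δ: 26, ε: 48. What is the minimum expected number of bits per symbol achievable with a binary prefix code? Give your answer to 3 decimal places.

Probabilities are the counts divided by 177.
Repeatedly combine the two least-probable nodes; the expected code length is the sum of the merged weights.
merge 10/177 + 26/177 → 12/59
merge 12/59 + 15/59 → 27/59
merge 16/59 + 16/59 → 32/59
merge 27/59 + 32/59 → 1
L = 12/59 + 27/59 + 32/59 + 1 = 130/59 ≈ 2.203 bits/symbol.

2.203 bits/symbol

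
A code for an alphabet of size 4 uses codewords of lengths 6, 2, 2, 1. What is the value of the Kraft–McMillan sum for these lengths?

1.015625

With common denominator 2^6 = 64: Σ 2^(−ℓᵢ) = 1/64 + 16/64 + 16/64 + 32/64 = 65/64 = 1.015625.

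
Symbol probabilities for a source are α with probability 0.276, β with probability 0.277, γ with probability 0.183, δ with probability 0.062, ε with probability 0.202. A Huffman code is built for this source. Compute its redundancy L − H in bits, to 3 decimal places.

0.056 bits

Entropy H = −Σ p log₂ p ≈ 2.1888 bits.
Huffman merges: 31/500+183/1000→49/200; 101/500+49/200→447/1000; 69/250+277/1000→553/1000; 447/1000+553/1000→1. L = 449/200 ≈ 2.2450.
L − H = 2.2450 − 2.1888 = 0.056 bits.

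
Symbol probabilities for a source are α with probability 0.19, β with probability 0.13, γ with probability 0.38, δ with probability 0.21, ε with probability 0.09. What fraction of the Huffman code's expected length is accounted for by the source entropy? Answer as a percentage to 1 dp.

Entropy H = −Σ p log₂ p ≈ 2.1538 bits.
Huffman merges: 9/100+13/100→11/50; 19/100+21/100→2/5; 11/50+19/50→3/5; 2/5+3/5→1. L = 111/50 ≈ 2.2200.
Efficiency = H/L = 2.1538/2.2200 = 97.0%.

97.0%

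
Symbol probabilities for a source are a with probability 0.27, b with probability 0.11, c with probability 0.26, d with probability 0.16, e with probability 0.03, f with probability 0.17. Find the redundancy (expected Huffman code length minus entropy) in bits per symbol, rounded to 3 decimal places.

Entropy H = −Σ p log₂ p ≈ 2.3750 bits.
Huffman merges: 3/100+11/100→7/50; 7/50+4/25→3/10; 17/100+13/50→43/100; 27/100+3/10→57/100; 43/100+57/100→1. L = 61/25 ≈ 2.4400.
L − H = 2.4400 − 2.3750 = 0.065 bits.

0.065 bits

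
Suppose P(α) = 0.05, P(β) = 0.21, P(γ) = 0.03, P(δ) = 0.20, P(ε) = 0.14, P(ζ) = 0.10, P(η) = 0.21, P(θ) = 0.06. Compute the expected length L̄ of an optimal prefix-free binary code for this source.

2.8 bits/symbol

Repeatedly combine the two least-probable nodes; the expected code length is the sum of the merged weights.
merge 3/100 + 1/20 → 2/25
merge 3/50 + 2/25 → 7/50
merge 1/10 + 7/50 → 6/25
merge 7/50 + 1/5 → 17/50
merge 21/100 + 21/100 → 21/50
merge 6/25 + 17/50 → 29/50
merge 21/50 + 29/50 → 1
L = 2/25 + 7/50 + 6/25 + 17/50 + 21/50 + 29/50 + 1 = 14/5 = 2.8 bits/symbol.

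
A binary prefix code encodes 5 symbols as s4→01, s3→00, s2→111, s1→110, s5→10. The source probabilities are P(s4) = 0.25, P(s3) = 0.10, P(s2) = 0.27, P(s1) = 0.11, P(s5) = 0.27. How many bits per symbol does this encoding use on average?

2.38 bits/symbol

L̄ = Σ pᵢ·ℓᵢ = 0.25·2 + 0.10·2 + 0.27·3 + 0.11·3 + 0.27·2 = 2.38 bits/symbol.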